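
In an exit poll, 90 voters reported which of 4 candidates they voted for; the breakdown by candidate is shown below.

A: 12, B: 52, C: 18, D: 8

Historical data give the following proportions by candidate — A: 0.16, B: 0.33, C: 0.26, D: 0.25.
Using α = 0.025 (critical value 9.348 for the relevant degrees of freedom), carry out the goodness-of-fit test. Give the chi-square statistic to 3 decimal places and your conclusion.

Expected counts E_i = n·p_i: 90×0.16 = 14.4, 90×0.33 = 29.7, 90×0.26 = 23.4, 90×0.25 = 22.5.
cat         O        E   (O−E)²/E
A          12     14.4     0.4000
B          52     29.7    16.7438
C          18     23.4     1.2462
D           8     22.5     9.3444
Sum = 27.734
df = 3. Since 27.734 > 9.348, we reject H₀.

27.734; reject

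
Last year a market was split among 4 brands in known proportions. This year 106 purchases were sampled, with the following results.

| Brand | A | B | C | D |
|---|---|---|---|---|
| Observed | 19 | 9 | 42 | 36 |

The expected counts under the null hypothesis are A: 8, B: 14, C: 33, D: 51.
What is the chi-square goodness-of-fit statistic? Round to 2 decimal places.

cat         O        E   (O−E)²/E
A          19        8     15.125
B           9       14      1.786
C          42       33      2.455
D          36       51      4.412
Sum = 23.78

23.78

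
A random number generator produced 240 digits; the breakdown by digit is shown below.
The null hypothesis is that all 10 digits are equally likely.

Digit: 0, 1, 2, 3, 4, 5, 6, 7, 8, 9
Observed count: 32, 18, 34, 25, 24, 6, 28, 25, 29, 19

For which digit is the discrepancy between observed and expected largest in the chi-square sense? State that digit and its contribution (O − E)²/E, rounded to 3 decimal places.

Expected count for each of the 10 categories: 240/10 = 24.
cat         O        E   (O−E)²/E
0          32       24     2.6667
1          18       24     1.5000
2          34       24     4.1667
3          25       24     0.0417
4          24       24     0.0000
5           6       24    13.5000
6          28       24     0.6667
7          25       24     0.0417
8          29       24     1.0417
9          19       24     1.0417
The largest term is for 5: 13.500.

5, 13.500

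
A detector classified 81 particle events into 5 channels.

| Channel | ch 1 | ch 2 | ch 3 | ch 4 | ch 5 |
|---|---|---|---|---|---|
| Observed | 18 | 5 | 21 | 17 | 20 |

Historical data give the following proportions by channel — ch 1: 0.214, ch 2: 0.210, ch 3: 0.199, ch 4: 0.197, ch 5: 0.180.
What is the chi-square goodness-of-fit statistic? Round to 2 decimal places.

12.07

Expected counts E_i = n·p_i: 81×0.214 = 17.334, 81×0.210 = 17.01, 81×0.199 = 16.119, 81×0.197 = 15.957, 81×0.180 = 14.58.
ch 1: (18 − 17.334)²/17.334 = 0.443556/17.334 = 0.026
ch 2: (5 − 17.01)²/17.01 = 144.2401/17.01 = 8.480
ch 3: (21 − 16.119)²/16.119 = 23.824161/16.119 = 1.478
ch 4: (17 − 15.957)²/15.957 = 1.087849/15.957 = 0.068
ch 5: (20 − 14.58)²/14.58 = 29.3764/14.58 = 2.015
Sum = 12.07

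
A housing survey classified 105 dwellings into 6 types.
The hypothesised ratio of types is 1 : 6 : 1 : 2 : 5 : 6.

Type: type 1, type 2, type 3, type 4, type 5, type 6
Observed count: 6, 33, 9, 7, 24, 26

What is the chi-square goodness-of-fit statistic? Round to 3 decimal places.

Ratio total = 21. Expected counts: 105×1/21 = 5, 105×6/21 = 30, 105×1/21 = 5, 105×2/21 = 10, 105×5/21 = 25, 105×6/21 = 30.
cat         O        E   (O−E)²/E
type 1      6        5     0.2000
type 2     33       30     0.3000
type 3      9        5     3.2000
type 4      7       10     0.9000
type 5     24       25     0.0400
type 6     26       30     0.5333
Sum = 5.173

5.173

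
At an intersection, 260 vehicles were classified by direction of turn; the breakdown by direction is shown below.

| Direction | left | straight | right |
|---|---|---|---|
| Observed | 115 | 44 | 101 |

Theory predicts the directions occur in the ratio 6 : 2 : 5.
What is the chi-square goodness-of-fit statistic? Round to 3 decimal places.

0.618

Ratio total = 13. Expected counts: 260×6/13 = 120, 260×2/13 = 40, 260×5/13 = 100.
left: (115 − 120)²/120 = 25/120 = 0.2083
straight: (44 − 40)²/40 = 16/40 = 0.4000
right: (101 − 100)²/100 = 1/100 = 0.0100
Sum = 0.618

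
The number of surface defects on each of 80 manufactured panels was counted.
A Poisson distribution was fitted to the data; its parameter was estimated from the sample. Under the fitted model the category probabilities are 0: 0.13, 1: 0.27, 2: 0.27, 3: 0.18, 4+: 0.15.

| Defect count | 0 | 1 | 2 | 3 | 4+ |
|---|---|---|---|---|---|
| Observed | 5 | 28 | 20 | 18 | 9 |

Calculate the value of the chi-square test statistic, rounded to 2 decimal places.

Expected counts E_i = n·p_i: 80×0.13 = 10.4, 80×0.27 = 21.6, 80×0.27 = 21.6, 80×0.18 = 14.4, 80×0.15 = 12.
χ² = (5−10.4)²/10.4 + (28−21.6)²/21.6 + (20−21.6)²/21.6 + (18−14.4)²/14.4 + (9−12)²/12
   = 2.804 + 1.896 + 0.119 + 0.900 + 0.750
Sum = 6.47

6.47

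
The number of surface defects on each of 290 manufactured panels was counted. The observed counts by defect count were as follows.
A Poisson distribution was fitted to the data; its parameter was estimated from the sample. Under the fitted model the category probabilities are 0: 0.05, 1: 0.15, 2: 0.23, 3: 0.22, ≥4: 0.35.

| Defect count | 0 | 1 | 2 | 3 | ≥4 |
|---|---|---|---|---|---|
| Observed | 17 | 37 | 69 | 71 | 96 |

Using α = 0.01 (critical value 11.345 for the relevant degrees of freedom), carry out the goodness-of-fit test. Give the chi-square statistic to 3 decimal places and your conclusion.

2.592; do not reject

Expected counts E_i = n·p_i: 290×0.05 = 14.5, 290×0.15 = 43.5, 290×0.23 = 66.7, 290×0.22 = 63.8, 290×0.35 = 101.5.
χ² = (17−14.5)²/14.5 + (37−43.5)²/43.5 + (69−66.7)²/66.7 + (71−63.8)²/63.8 + (96−101.5)²/101.5
   = 0.4310 + 0.9713 + 0.0793 + 0.8125 + 0.2980
Sum = 2.592
df = 3. Since 2.592 < 11.345, we do not reject H₀.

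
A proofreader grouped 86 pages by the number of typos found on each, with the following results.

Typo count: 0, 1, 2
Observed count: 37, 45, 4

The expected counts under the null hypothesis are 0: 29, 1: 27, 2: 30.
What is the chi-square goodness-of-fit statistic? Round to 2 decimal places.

χ² = (37−29)²/29 + (45−27)²/27 + (4−30)²/30
   = 2.207 + 12.000 + 22.533
Sum = 36.74

36.74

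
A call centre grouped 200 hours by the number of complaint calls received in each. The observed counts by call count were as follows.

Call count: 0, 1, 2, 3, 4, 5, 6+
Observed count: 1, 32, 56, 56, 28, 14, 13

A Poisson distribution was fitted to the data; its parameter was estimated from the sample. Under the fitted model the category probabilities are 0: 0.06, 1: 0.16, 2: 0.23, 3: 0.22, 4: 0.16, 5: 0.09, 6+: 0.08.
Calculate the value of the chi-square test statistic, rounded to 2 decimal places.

Expected counts E_i = n·p_i: 200×0.06 = 12, 200×0.16 = 32, 200×0.23 = 46, 200×0.22 = 44, 200×0.16 = 32, 200×0.09 = 18, 200×0.08 = 16.
cat         O        E   (O−E)²/E
0           1       12     10.083
1          32       32      0.000
2          56       46      2.174
3          56       44      3.273
4          28       32      0.500
5          14       18      0.889
6+         13       16      0.563
Sum = 17.48

17.48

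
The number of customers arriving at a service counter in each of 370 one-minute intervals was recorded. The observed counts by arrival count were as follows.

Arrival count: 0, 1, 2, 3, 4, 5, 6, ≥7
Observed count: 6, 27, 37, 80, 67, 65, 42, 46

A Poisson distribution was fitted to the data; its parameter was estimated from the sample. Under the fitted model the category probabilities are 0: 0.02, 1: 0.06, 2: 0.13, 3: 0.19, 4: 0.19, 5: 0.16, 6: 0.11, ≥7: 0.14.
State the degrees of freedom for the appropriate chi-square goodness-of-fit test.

There are k = 8 categories and 1 parameter estimated from the data, so df = 8 − 1 − 1 = 6.

6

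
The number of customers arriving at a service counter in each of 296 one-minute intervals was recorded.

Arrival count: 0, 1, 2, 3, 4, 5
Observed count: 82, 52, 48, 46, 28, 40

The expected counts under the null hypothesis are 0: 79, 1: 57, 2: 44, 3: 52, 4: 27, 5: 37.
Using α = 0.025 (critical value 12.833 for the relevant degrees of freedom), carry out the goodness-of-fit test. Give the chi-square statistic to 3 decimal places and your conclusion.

1.889; do not reject

0: (82 − 79)²/79 = 9/79 = 0.1139
1: (52 − 57)²/57 = 25/57 = 0.4386
2: (48 − 44)²/44 = 16/44 = 0.3636
3: (46 − 52)²/52 = 36/52 = 0.6923
4: (28 − 27)²/27 = 1/27 = 0.0370
5: (40 − 37)²/37 = 9/37 = 0.2432
Sum = 1.889
df = 5. Since 1.889 < 12.833, we do not reject H₀.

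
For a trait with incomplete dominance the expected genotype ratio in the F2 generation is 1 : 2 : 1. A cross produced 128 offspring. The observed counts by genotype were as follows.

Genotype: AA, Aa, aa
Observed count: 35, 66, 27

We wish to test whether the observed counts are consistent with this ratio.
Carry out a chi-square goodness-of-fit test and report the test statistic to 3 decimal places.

Ratio total = 4. Expected counts: 128×1/4 = 32, 128×2/4 = 64, 128×1/4 = 32.
AA: (35 − 32)²/32 = 9/32 = 0.2813
Aa: (66 − 64)²/64 = 4/64 = 0.0625
aa: (27 − 32)²/32 = 25/32 = 0.7813
Sum = 1.125

1.125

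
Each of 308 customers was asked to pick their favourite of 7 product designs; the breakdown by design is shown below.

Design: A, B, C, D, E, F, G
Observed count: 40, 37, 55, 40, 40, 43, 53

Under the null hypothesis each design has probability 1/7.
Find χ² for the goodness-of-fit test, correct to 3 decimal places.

Expected count for each of the 7 categories: 308/7 = 44.
cat         O        E   (O−E)²/E
A          40       44     0.3636
B          37       44     1.1136
C          55       44     2.7500
D          40       44     0.3636
E          40       44     0.3636
F          43       44     0.0227
G          53       44     1.8409
Sum = 6.818

6.818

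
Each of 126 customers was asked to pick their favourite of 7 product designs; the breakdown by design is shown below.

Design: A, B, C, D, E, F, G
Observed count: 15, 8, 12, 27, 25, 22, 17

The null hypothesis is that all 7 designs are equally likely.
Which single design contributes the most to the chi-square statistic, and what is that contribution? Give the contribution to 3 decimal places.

Expected count for each of the 7 categories: 126/7 = 18.
χ² = (15−18)²/18 + (8−18)²/18 + (12−18)²/18 + (27−18)²/18 + (25−18)²/18 + (22−18)²/18 + (17−18)²/18
   = 0.5000 + 5.5556 + 2.0000 + 4.5000 + 2.7222 + 0.8889 + 0.0556
The largest term is for B: 5.556.

B, 5.556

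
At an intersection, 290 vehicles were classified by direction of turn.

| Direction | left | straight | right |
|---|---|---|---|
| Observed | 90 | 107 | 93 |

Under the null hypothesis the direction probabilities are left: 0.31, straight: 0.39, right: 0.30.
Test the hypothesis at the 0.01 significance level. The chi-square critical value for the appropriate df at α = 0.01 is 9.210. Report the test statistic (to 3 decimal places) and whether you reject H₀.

Expected counts E_i = n·p_i: 290×0.31 = 89.9, 290×0.39 = 113.1, 290×0.30 = 87.
left: (90 − 89.9)²/89.9 = 0.01/89.9 = 0.0001
straight: (107 − 113.1)²/113.1 = 37.21/113.1 = 0.3290
right: (93 − 87)²/87 = 36/87 = 0.4138
Sum = 0.743
df = 2. Since 0.743 < 9.210, we do not reject H₀.

0.743; do not reject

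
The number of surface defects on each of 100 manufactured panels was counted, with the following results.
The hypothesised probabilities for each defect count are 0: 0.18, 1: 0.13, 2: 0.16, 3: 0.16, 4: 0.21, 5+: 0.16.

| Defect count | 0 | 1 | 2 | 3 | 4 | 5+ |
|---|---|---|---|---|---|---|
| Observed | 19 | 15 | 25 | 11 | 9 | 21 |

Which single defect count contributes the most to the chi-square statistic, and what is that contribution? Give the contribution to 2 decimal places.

Expected counts E_i = n·p_i: 100×0.18 = 18, 100×0.13 = 13, 100×0.16 = 16, 100×0.16 = 16, 100×0.21 = 21, 100×0.16 = 16.
0: (19 − 18)²/18 = 1/18 = 0.056
1: (15 − 13)²/13 = 4/13 = 0.308
2: (25 − 16)²/16 = 81/16 = 5.063
3: (11 − 16)²/16 = 25/16 = 1.563
4: (9 − 21)²/21 = 144/21 = 6.857
5+: (21 − 16)²/16 = 25/16 = 1.563
The largest term is for 4: 6.86.

4, 6.86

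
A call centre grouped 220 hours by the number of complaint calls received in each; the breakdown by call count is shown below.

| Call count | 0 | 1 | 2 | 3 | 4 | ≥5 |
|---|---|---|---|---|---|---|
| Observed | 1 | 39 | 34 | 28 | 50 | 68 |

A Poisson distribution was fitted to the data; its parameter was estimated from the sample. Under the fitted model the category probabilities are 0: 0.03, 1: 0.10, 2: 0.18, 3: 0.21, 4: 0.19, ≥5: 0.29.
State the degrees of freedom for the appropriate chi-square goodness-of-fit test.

4

There are k = 6 categories and 1 parameter estimated from the data, so df = 6 − 1 − 1 = 4.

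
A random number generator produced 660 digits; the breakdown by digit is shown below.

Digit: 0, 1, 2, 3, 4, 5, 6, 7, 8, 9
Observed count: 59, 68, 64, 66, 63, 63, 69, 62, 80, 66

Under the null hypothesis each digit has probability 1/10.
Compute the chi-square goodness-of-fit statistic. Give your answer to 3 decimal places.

4.485

Expected count for each of the 10 categories: 660/10 = 66.
cat         O        E   (O−E)²/E
0          59       66     0.7424
1          68       66     0.0606
2          64       66     0.0606
3          66       66     0.0000
4          63       66     0.1364
5          63       66     0.1364
6          69       66     0.1364
7          62       66     0.2424
8          80       66     2.9697
9          66       66     0.0000
Sum = 4.485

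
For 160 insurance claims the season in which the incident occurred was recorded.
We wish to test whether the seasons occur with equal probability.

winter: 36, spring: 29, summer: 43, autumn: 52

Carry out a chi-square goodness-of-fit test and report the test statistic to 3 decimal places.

7.250

Expected count for each of the 4 categories: 160/4 = 40.
χ² = (36−40)²/40 + (29−40)²/40 + (43−40)²/40 + (52−40)²/40
   = 0.4000 + 3.0250 + 0.2250 + 3.6000
Sum = 7.250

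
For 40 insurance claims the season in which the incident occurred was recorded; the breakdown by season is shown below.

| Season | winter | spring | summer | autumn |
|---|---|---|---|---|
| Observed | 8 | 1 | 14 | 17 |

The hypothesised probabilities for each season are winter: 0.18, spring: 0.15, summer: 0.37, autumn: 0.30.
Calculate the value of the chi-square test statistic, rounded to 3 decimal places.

6.382

Expected counts E_i = n·p_i: 40×0.18 = 7.2, 40×0.15 = 6, 40×0.37 = 14.8, 40×0.30 = 12.
winter: (8 − 7.2)²/7.2 = 0.64/7.2 = 0.0889
spring: (1 − 6)²/6 = 25/6 = 4.1667
summer: (14 − 14.8)²/14.8 = 0.64/14.8 = 0.0432
autumn: (17 − 12)²/12 = 25/12 = 2.0833
Sum = 6.382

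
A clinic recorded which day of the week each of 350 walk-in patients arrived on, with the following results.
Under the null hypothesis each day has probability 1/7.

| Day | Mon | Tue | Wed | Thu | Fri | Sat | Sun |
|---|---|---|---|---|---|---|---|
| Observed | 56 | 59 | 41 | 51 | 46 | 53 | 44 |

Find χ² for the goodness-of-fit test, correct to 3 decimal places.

5.200

Under H₀ each category has probability 1/7, so each expected count is 350/7 = 50.
Mon: (56 − 50)²/50 = 36/50 = 0.7200
Tue: (59 − 50)²/50 = 81/50 = 1.6200
Wed: (41 − 50)²/50 = 81/50 = 1.6200
Thu: (51 − 50)²/50 = 1/50 = 0.0200
Fri: (46 − 50)²/50 = 16/50 = 0.3200
Sat: (53 − 50)²/50 = 9/50 = 0.1800
Sun: (44 − 50)²/50 = 36/50 = 0.7200
Sum = 5.200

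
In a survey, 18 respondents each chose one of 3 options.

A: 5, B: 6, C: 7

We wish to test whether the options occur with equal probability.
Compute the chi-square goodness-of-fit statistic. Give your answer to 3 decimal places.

0.333

Expected count for each of the 3 categories: 18/3 = 6.
χ² = (5−6)²/6 + (6−6)²/6 + (7−6)²/6
   = 0.1667 + 0.0000 + 0.1667
Sum = 0.333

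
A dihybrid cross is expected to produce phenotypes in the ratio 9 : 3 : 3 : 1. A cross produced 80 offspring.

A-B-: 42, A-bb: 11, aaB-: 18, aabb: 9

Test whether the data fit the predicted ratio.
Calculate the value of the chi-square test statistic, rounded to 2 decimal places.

5.07

Ratio total = 16. Expected counts: 80×9/16 = 45, 80×3/16 = 15, 80×3/16 = 15, 80×1/16 = 5.
χ² = (42−45)²/45 + (11−15)²/15 + (18−15)²/15 + (9−5)²/5
   = 0.200 + 1.067 + 0.600 + 3.200
Sum = 5.07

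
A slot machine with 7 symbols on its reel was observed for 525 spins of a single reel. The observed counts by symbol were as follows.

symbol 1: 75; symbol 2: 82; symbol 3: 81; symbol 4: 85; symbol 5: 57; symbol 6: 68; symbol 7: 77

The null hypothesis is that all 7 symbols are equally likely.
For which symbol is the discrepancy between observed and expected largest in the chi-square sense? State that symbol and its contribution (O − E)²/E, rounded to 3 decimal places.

Expected count for each of the 7 categories: 525/7 = 75.
cat           O        E   (O−E)²/E
symbol 1     75       75     0.0000
symbol 2     82       75     0.6533
symbol 3     81       75     0.4800
symbol 4     85       75     1.3333
symbol 5     57       75     4.3200
symbol 6     68       75     0.6533
symbol 7     77       75     0.0533
The largest term is for symbol 5: 4.320.

symbol 5, 4.320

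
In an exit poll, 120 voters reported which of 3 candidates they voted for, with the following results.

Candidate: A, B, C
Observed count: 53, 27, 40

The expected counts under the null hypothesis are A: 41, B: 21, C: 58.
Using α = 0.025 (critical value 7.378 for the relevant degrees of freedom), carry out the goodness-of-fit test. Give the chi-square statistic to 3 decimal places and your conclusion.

10.813; reject

χ² = (53−41)²/41 + (27−21)²/21 + (40−58)²/58
   = 3.5122 + 1.7143 + 5.5862
Sum = 10.813
df = 2. Since 10.813 > 7.378, we reject H₀.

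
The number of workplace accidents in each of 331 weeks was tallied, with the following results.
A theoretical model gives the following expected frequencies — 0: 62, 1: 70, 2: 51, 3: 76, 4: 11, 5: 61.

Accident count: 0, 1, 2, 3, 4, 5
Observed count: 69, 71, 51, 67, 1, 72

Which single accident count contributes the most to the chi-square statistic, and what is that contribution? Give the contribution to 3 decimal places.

4, 9.091

0: (69 − 62)²/62 = 49/62 = 0.7903
1: (71 − 70)²/70 = 1/70 = 0.0143
2: (51 − 51)²/51 = 0/51 = 0.0000
3: (67 − 76)²/76 = 81/76 = 1.0658
4: (1 − 11)²/11 = 100/11 = 9.0909
5: (72 − 61)²/61 = 121/61 = 1.9836
The largest term is for 4: 9.091.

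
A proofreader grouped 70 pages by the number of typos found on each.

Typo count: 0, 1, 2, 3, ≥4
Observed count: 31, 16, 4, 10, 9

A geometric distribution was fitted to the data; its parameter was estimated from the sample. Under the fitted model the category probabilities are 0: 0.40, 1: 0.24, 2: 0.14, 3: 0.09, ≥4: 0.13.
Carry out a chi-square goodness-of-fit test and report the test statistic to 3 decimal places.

Expected counts E_i = n·p_i: 70×0.40 = 28, 70×0.24 = 16.8, 70×0.14 = 9.8, 70×0.09 = 6.3, 70×0.13 = 9.1.
0: (31 − 28)²/28 = 9/28 = 0.3214
1: (16 − 16.8)²/16.8 = 0.64/16.8 = 0.0381
2: (4 − 9.8)²/9.8 = 33.64/9.8 = 3.4327
3: (10 − 6.3)²/6.3 = 13.69/6.3 = 2.1730
≥4: (9 − 9.1)²/9.1 = 0.01/9.1 = 0.0011
Sum = 5.966

5.966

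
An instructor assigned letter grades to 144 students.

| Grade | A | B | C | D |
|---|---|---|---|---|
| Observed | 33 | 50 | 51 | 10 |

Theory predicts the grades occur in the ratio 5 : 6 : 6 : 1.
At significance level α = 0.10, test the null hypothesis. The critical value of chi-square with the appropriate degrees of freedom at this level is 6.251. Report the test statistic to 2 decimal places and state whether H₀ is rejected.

2.00; do not reject

Ratio total = 18. Expected counts: 144×5/18 = 40, 144×6/18 = 48, 144×6/18 = 48, 144×1/18 = 8.
cat         O        E   (O−E)²/E
A          33       40      1.225
B          50       48      0.083
C          51       48      0.188
D          10        8      0.500
Sum = 2.00
df = 3. Since 2.00 < 6.251, we do not reject H₀.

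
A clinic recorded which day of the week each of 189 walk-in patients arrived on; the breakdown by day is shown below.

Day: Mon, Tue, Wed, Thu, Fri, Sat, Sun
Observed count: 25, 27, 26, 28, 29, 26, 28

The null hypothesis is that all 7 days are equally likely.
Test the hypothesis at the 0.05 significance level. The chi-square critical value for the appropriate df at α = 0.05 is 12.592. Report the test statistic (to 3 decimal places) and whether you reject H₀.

0.444; do not reject

Under H₀ each category has probability 1/7, so each expected count is 189/7 = 27.
cat         O        E   (O−E)²/E
Mon        25       27     0.1481
Tue        27       27     0.0000
Wed        26       27     0.0370
Thu        28       27     0.0370
Fri        29       27     0.1481
Sat        26       27     0.0370
Sun        28       27     0.0370
Sum = 0.444
df = 6. Since 0.444 < 12.592, we do not reject H₀.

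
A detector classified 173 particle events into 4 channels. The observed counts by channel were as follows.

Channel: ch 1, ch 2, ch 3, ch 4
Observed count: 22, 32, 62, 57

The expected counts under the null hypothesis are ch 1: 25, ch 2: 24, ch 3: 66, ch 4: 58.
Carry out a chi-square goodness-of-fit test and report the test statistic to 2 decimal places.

3.29

χ² = (22−25)²/25 + (32−24)²/24 + (62−66)²/66 + (57−58)²/58
   = 0.360 + 2.667 + 0.242 + 0.017
Sum = 3.29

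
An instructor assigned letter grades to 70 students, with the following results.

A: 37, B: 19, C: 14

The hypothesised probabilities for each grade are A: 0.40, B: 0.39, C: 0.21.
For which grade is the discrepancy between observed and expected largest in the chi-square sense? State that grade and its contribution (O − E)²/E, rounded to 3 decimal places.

Expected counts E_i = n·p_i: 70×0.40 = 28, 70×0.39 = 27.3, 70×0.21 = 14.7.
χ² = (37−28)²/28 + (19−27.3)²/27.3 + (14−14.7)²/14.7
   = 2.8929 + 2.5234 + 0.0333
The largest term is for A: 2.893.

A, 2.893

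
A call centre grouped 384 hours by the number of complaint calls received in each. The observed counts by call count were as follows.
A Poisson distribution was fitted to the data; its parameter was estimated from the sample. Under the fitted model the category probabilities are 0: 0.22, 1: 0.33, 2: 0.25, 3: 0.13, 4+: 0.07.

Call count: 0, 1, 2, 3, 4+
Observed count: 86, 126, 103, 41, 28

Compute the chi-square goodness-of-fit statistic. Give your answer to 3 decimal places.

Expected counts E_i = n·p_i: 384×0.22 = 84.48, 384×0.33 = 126.72, 384×0.25 = 96, 384×0.13 = 49.92, 384×0.07 = 26.88.
cat         O        E   (O−E)²/E
0          86    84.48     0.0273
1         126   126.72     0.0041
2         103       96     0.5104
3          41    49.92     1.5939
4+         28    26.88     0.0467
Sum = 2.182

2.182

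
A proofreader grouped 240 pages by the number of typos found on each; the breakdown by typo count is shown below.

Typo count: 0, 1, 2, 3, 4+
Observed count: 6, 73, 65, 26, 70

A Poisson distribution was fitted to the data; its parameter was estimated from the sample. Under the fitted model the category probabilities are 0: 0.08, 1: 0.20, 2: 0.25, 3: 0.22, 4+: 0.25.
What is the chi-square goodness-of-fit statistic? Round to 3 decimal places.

37.782

Expected counts E_i = n·p_i: 240×0.08 = 19.2, 240×0.20 = 48, 240×0.25 = 60, 240×0.22 = 52.8, 240×0.25 = 60.
0: (6 − 19.2)²/19.2 = 174.24/19.2 = 9.0750
1: (73 − 48)²/48 = 625/48 = 13.0208
2: (65 − 60)²/60 = 25/60 = 0.4167
3: (26 − 52.8)²/52.8 = 718.24/52.8 = 13.6030
4+: (70 − 60)²/60 = 100/60 = 1.6667
Sum = 37.782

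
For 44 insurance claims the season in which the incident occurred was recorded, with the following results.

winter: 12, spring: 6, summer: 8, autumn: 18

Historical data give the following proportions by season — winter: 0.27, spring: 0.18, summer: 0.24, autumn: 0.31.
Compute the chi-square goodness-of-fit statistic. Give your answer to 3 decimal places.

2.481

Expected counts E_i = n·p_i: 44×0.27 = 11.88, 44×0.18 = 7.92, 44×0.24 = 10.56, 44×0.31 = 13.64.
χ² = (12−11.88)²/11.88 + (6−7.92)²/7.92 + (8−10.56)²/10.56 + (18−13.64)²/13.64
   = 0.0012 + 0.4655 + 0.6206 + 1.3937
Sum = 2.481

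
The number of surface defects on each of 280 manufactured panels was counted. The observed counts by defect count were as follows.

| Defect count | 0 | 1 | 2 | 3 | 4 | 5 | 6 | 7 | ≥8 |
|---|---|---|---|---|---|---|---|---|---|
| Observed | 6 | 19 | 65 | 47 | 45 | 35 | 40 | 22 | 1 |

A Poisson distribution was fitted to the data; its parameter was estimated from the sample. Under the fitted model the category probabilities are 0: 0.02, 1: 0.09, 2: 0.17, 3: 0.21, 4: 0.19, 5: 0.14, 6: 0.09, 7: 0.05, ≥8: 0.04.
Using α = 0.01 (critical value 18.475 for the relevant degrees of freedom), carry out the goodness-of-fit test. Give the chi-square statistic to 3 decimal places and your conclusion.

34.549; reject

Expected counts E_i = n·p_i: 280×0.02 = 5.6, 280×0.09 = 25.2, 280×0.17 = 47.6, 280×0.21 = 58.8, 280×0.19 = 53.2, 280×0.14 = 39.2, 280×0.09 = 25.2, 280×0.05 = 14, 280×0.04 = 11.2.
cat         O        E   (O−E)²/E
0           6      5.6     0.0286
1          19     25.2     1.5254
2          65     47.6     6.3605
3          47     58.8     2.3680
4          45     53.2     1.2639
5          35     39.2     0.4500
6          40     25.2     8.6921
7          22       14     4.5714
≥8          1     11.2     9.2893
Sum = 34.549
df = 7. Since 34.549 > 18.475, we reject H₀.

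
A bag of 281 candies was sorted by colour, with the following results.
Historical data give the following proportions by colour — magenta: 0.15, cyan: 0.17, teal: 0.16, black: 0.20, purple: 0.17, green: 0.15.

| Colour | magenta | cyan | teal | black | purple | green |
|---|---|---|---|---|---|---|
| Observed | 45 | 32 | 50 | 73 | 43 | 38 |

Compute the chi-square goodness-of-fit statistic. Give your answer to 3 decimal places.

Expected counts E_i = n·p_i: 281×0.15 = 42.15, 281×0.17 = 47.77, 281×0.16 = 44.96, 281×0.20 = 56.2, 281×0.17 = 47.77, 281×0.15 = 42.15.
cat          O        E   (O−E)²/E
magenta     45    42.15     0.1927
cyan        32    47.77     5.2060
teal        50    44.96     0.5650
black       73     56.2     5.0221
purple      43    47.77     0.4763
green       38    42.15     0.4086
Sum = 11.871

11.871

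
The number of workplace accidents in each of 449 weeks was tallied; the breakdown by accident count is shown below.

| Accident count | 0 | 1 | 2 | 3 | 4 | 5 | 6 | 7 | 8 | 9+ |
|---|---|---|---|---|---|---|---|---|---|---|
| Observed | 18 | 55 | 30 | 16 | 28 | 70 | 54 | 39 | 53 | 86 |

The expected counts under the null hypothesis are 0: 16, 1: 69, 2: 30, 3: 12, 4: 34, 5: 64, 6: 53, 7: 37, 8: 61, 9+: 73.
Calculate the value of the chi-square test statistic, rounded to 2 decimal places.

9.54

0: (18 − 16)²/16 = 4/16 = 0.250
1: (55 − 69)²/69 = 196/69 = 2.841
2: (30 − 30)²/30 = 0/30 = 0.000
3: (16 − 12)²/12 = 16/12 = 1.333
4: (28 − 34)²/34 = 36/34 = 1.059
5: (70 − 64)²/64 = 36/64 = 0.563
6: (54 − 53)²/53 = 1/53 = 0.019
7: (39 − 37)²/37 = 4/37 = 0.108
8: (53 − 61)²/61 = 64/61 = 1.049
9+: (86 − 73)²/73 = 169/73 = 2.315
Sum = 9.54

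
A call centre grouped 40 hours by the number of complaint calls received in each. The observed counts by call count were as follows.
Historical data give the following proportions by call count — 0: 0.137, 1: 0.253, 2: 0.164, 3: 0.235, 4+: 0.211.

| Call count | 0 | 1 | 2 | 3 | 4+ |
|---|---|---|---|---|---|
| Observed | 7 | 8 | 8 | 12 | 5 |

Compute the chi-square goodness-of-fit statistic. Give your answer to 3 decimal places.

Expected counts E_i = n·p_i: 40×0.137 = 5.48, 40×0.253 = 10.12, 40×0.164 = 6.56, 40×0.235 = 9.4, 40×0.211 = 8.44.
cat         O        E   (O−E)²/E
0           7     5.48     0.4216
1           8    10.12     0.4441
2           8     6.56     0.3161
3          12      9.4     0.7191
4+          5     8.44     1.4021
Sum = 3.303

3.303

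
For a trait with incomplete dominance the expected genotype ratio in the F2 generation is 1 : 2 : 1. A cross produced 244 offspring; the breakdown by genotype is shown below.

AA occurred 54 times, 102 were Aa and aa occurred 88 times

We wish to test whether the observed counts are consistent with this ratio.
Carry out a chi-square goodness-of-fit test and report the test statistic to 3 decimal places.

Ratio total = 4. Expected counts: 244×1/4 = 61, 244×2/4 = 122, 244×1/4 = 61.
AA: (54 − 61)²/61 = 49/61 = 0.8033
Aa: (102 − 122)²/122 = 400/122 = 3.2787
aa: (88 − 61)²/61 = 729/61 = 11.9508
Sum = 16.033

16.033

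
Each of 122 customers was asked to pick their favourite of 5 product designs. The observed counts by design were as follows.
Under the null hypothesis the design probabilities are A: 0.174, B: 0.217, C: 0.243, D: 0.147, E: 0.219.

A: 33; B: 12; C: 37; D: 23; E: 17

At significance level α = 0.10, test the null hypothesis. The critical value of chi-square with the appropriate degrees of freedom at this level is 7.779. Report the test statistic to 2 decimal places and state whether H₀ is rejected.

21.23; reject

Expected counts E_i = n·p_i: 122×0.174 = 21.228, 122×0.217 = 26.474, 122×0.243 = 29.646, 122×0.147 = 17.934, 122×0.219 = 26.718.
cat         O        E   (O−E)²/E
A          33   21.228      6.528
B          12   26.474      7.913
C          37   29.646      1.824
D          23   17.934      1.431
E          17   26.718      3.535
Sum = 21.23
df = 4. Since 21.23 > 7.779, we reject H₀.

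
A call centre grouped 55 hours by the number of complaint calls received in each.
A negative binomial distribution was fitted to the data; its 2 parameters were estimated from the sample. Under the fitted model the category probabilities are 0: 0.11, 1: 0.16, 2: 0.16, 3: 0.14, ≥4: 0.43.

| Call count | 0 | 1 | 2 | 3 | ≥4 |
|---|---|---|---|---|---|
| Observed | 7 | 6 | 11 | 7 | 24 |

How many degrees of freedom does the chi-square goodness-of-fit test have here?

2

There are k = 5 categories and 2 parameters estimated from the data, so df = 5 − 1 − 2 = 2.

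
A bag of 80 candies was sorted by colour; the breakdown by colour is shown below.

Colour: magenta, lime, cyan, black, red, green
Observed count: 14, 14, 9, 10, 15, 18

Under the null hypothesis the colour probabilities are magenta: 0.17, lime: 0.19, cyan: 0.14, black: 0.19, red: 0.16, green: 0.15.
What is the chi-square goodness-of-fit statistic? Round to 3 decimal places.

Expected counts E_i = n·p_i: 80×0.17 = 13.6, 80×0.19 = 15.2, 80×0.14 = 11.2, 80×0.19 = 15.2, 80×0.16 = 12.8, 80×0.15 = 12.
cat          O        E   (O−E)²/E
magenta     14     13.6     0.0118
lime        14     15.2     0.0947
cyan         9     11.2     0.4321
black       10     15.2     1.7789
red         15     12.8     0.3781
green       18       12     3.0000
Sum = 5.696

5.696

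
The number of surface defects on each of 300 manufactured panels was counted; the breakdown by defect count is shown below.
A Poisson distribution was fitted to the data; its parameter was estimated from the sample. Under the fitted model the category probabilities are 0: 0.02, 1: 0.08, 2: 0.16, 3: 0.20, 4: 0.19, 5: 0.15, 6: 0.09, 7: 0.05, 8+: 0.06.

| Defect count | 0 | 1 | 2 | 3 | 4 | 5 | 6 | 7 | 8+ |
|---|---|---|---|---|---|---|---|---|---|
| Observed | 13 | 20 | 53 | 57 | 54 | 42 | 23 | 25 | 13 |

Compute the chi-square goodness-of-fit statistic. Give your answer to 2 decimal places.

Expected counts E_i = n·p_i: 300×0.02 = 6, 300×0.08 = 24, 300×0.16 = 48, 300×0.20 = 60, 300×0.19 = 57, 300×0.15 = 45, 300×0.09 = 27, 300×0.05 = 15, 300×0.06 = 18.
0: (13 − 6)²/6 = 49/6 = 8.167
1: (20 − 24)²/24 = 16/24 = 0.667
2: (53 − 48)²/48 = 25/48 = 0.521
3: (57 − 60)²/60 = 9/60 = 0.150
4: (54 − 57)²/57 = 9/57 = 0.158
5: (42 − 45)²/45 = 9/45 = 0.200
6: (23 − 27)²/27 = 16/27 = 0.593
7: (25 − 15)²/15 = 100/15 = 6.667
8+: (13 − 18)²/18 = 25/18 = 1.389
Sum = 18.51

18.51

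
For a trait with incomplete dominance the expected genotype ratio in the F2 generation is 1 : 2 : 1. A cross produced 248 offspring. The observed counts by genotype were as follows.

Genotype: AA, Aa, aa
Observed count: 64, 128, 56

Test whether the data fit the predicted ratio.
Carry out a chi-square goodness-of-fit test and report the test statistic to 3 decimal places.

0.774

Ratio total = 4. Expected counts: 248×1/4 = 62, 248×2/4 = 124, 248×1/4 = 62.
cat         O        E   (O−E)²/E
AA         64       62     0.0645
Aa        128      124     0.1290
aa         56       62     0.5806
Sum = 0.774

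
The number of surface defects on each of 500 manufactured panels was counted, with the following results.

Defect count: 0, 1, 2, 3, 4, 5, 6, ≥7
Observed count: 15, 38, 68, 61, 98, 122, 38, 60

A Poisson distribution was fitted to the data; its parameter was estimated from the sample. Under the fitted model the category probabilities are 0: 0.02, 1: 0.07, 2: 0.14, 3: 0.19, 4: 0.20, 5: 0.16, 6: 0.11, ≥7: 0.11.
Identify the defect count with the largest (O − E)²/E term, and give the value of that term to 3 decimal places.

5, 22.050

Expected counts E_i = n·p_i: 500×0.02 = 10, 500×0.07 = 35, 500×0.14 = 70, 500×0.19 = 95, 500×0.20 = 100, 500×0.16 = 80, 500×0.11 = 55, 500×0.11 = 55.
0: (15 − 10)²/10 = 25/10 = 2.5000
1: (38 − 35)²/35 = 9/35 = 0.2571
2: (68 − 70)²/70 = 4/70 = 0.0571
3: (61 − 95)²/95 = 1156/95 = 12.1684
4: (98 − 100)²/100 = 4/100 = 0.0400
5: (122 − 80)²/80 = 1764/80 = 22.0500
6: (38 − 55)²/55 = 289/55 = 5.2545
≥7: (60 − 55)²/55 = 25/55 = 0.4545
The largest term is for 5: 22.050.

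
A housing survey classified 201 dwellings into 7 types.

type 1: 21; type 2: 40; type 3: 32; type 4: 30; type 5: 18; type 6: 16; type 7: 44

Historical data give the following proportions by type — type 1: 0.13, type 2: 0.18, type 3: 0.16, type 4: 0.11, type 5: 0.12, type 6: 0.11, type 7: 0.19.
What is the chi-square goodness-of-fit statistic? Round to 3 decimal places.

8.352

Expected counts E_i = n·p_i: 201×0.13 = 26.13, 201×0.18 = 36.18, 201×0.16 = 32.16, 201×0.11 = 22.11, 201×0.12 = 24.12, 201×0.11 = 22.11, 201×0.19 = 38.19.
type 1: (21 − 26.13)²/26.13 = 26.3169/26.13 = 1.0072
type 2: (40 − 36.18)²/36.18 = 14.5924/36.18 = 0.4033
type 3: (32 − 32.16)²/32.16 = 0.0256/32.16 = 0.0008
type 4: (30 − 22.11)²/22.11 = 62.2521/22.11 = 2.8156
type 5: (18 − 24.12)²/24.12 = 37.4544/24.12 = 1.5528
type 6: (16 − 22.11)²/22.11 = 37.3321/22.11 = 1.6885
type 7: (44 − 38.19)²/38.19 = 33.7561/38.19 = 0.8839
Sum = 8.352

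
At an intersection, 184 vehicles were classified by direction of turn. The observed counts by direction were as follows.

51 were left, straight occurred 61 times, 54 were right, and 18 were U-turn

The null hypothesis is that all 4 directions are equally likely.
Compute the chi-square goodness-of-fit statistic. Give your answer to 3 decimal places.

Under H₀ each category has probability 1/4, so each expected count is 184/4 = 46.
χ² = (51−46)²/46 + (61−46)²/46 + (54−46)²/46 + (18−46)²/46
   = 0.5435 + 4.8913 + 1.3913 + 17.0435
Sum = 23.870

23.870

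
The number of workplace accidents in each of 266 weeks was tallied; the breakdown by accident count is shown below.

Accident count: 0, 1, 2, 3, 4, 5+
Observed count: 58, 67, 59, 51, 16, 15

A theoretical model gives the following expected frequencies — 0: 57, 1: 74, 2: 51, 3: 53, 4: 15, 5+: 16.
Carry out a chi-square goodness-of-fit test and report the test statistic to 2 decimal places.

cat         O        E   (O−E)²/E
0          58       57      0.018
1          67       74      0.662
2          59       51      1.255
3          51       53      0.075
4          16       15      0.067
5+         15       16      0.063
Sum = 2.14

2.14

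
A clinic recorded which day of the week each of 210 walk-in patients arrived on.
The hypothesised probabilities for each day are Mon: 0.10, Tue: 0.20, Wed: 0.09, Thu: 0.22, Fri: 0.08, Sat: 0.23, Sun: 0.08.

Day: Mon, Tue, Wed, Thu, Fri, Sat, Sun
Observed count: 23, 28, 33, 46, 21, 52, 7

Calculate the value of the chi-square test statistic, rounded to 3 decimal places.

22.427

Expected counts E_i = n·p_i: 210×0.10 = 21, 210×0.20 = 42, 210×0.09 = 18.9, 210×0.22 = 46.2, 210×0.08 = 16.8, 210×0.23 = 48.3, 210×0.08 = 16.8.
χ² = (23−21)²/21 + (28−42)²/42 + (33−18.9)²/18.9 + (46−46.2)²/46.2 + (21−16.8)²/16.8 + (52−48.3)²/48.3 + (7−16.8)²/16.8
   = 0.1905 + 4.6667 + 10.5190 + 0.0009 + 1.0500 + 0.2834 + 5.7167
Sum = 22.427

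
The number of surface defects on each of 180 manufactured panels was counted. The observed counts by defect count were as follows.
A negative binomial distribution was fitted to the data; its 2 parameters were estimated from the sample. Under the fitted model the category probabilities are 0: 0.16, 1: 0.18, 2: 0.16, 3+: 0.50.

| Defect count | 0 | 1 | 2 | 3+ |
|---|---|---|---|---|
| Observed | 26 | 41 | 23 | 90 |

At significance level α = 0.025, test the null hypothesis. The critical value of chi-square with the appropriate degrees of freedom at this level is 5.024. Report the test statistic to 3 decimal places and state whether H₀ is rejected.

3.723; do not reject

Expected counts E_i = n·p_i: 180×0.16 = 28.8, 180×0.18 = 32.4, 180×0.16 = 28.8, 180×0.50 = 90.
cat         O        E   (O−E)²/E
0          26     28.8     0.2722
1          41     32.4     2.2827
2          23     28.8     1.1681
3+         90       90     0.0000
Sum = 3.723
df = 1. Since 3.723 < 5.024, we do not reject H₀.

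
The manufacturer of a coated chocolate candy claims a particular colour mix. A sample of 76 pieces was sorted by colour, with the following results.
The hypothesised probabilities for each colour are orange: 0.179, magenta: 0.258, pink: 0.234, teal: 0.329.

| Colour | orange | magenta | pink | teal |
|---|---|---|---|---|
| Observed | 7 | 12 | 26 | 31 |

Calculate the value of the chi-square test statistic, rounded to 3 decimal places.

Expected counts E_i = n·p_i: 76×0.179 = 13.604, 76×0.258 = 19.608, 76×0.234 = 17.784, 76×0.329 = 25.004.
χ² = (7−13.604)²/13.604 + (12−19.608)²/19.608 + (26−17.784)²/17.784 + (31−25.004)²/25.004
   = 3.2059 + 2.9519 + 3.7957 + 1.4379
Sum = 11.391

11.391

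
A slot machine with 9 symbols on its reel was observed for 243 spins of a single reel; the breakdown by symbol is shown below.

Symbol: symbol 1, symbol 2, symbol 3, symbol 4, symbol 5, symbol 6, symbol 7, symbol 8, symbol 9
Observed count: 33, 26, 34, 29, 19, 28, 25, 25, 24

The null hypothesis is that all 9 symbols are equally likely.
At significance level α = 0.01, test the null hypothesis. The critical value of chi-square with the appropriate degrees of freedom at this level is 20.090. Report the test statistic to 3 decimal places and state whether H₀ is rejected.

6.370; do not reject

Under H₀ each category has probability 1/9, so each expected count is 243/9 = 27.
χ² = (33−27)²/27 + (26−27)²/27 + (34−27)²/27 + (29−27)²/27 + (19−27)²/27 + (28−27)²/27 + (25−27)²/27 + (25−27)²/27 + (24−27)²/27
   = 1.3333 + 0.0370 + 1.8148 + 0.1481 + 2.3704 + 0.0370 + 0.1481 + 0.1481 + 0.3333
Sum = 6.370
df = 8. Since 6.370 < 20.090, we do not reject H₀.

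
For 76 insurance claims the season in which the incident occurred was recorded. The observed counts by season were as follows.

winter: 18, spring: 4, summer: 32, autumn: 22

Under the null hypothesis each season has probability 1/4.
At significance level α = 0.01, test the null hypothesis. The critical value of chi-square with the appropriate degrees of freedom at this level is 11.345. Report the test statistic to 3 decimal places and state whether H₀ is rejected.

21.263; reject

Under H₀ each category has probability 1/4, so each expected count is 76/4 = 19.
cat         O        E   (O−E)²/E
winter     18       19     0.0526
spring      4       19    11.8421
summer     32       19     8.8947
autumn     22       19     0.4737
Sum = 21.263
df = 3. Since 21.263 > 11.345, we reject H₀.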